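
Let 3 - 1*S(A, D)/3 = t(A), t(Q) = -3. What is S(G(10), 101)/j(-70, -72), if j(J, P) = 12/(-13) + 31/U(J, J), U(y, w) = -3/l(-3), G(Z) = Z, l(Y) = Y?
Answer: 234/391 ≈ 0.59846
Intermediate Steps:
S(A, D) = 18 (S(A, D) = 9 - 3*(-3) = 9 + 9 = 18)
U(y, w) = 1 (U(y, w) = -3/(-3) = -3*(-⅓) = 1)
j(J, P) = 391/13 (j(J, P) = 12/(-13) + 31/1 = 12*(-1/13) + 31*1 = -12/13 + 31 = 391/13)
S(G(10), 101)/j(-70, -72) = 18/(391/13) = 18*(13/391) = 234/391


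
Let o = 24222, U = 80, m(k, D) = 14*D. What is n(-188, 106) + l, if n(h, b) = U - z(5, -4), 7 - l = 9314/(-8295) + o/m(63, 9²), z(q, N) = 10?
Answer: 605378/10665 ≈ 56.763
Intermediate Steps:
l = -141172/10665 (l = 7 - (9314/(-8295) + 24222/((14*9²))) = 7 - (9314*(-1/8295) + 24222/((14*81))) = 7 - (-9314/8295 + 24222/1134) = 7 - (-9314/8295 + 24222*(1/1134)) = 7 - (-9314/8295 + 4037/189) = 7 - 1*215827/10665 = 7 - 215827/10665 = -141172/10665 ≈ -13.237)
n(h, b) = 70 (n(h, b) = 80 - 1*10 = 80 - 10 = 70)
n(-188, 106) + l = 70 - 141172/10665 = 605378/10665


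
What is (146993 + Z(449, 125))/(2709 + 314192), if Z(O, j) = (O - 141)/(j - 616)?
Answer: 72173255/155598391 ≈ 0.46384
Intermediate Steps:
Z(O, j) = (-141 + O)/(-616 + j)
(146993 + Z(449, 125))/(2709 + 314192) = (146993 + (-141 + 449)/(-616 + 125))/(2709 + 314192) = (146993 + 308/(-491))/316901 = (146993 - 1/491*308)*(1/316901) = (146993 - 308/491)*(1/316901) = (72173255/491)*(1/316901) = 72173255/155598391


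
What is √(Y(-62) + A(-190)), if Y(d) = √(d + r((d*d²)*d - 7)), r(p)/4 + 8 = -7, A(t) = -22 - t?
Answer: √(168 + I*√122) ≈ 12.968 + 0.42585*I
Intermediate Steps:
r(p) = -60 (r(p) = -32 + 4*(-7) = -32 - 28 = -60)
Y(d) = √(-60 + d) (Y(d) = √(d - 60) = √(-60 + d))
√(Y(-62) + A(-190)) = √(√(-60 - 62) + (-22 - 1*(-190))) = √(√(-122) + (-22 + 190)) = √(I*√122 + 168) = √(168 + I*√122)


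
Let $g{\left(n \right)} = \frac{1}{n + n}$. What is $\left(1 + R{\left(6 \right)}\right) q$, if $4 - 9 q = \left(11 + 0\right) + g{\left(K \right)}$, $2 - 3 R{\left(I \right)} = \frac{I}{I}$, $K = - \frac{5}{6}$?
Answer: $- \frac{128}{135} \approx -0.94815$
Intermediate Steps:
$K = - \frac{5}{6}$ ($K = \left(-5\right) \frac{1}{6} = - \frac{5}{6} \approx -0.83333$)
$g{\left(n \right)} = \frac{1}{2 n}$
$R{\left(I \right)} = \frac{1}{3}$ ($R{\left(I \right)} = \frac{2}{3} - \frac{I \frac{1}{I}}{3} = \frac{2}{3} - \frac{1}{3} = \frac{1}{3}$)
$q = - \frac{32}{45}$ ($q = \frac{4}{9} - \frac{\left(11 + 0\right) + \frac{1}{2 \left(- \frac{5}{6}\right)}}{9} = \frac{4}{9} - \frac{11 + \frac{1}{2} \left(- \frac{6}{5}\right)}{9} = \frac{4}{9} - \frac{11 - \frac{3}{5}}{9} = \frac{4}{9} - \frac{52}{45} = - \frac{32}{45} \approx -0.71111$)
$\left(1 + R{\left(6 \right)}\right) q = \left(1 + \frac{1}{3}\right) \left(- \frac{32}{45}\right) = \frac{4}{3} \left(- \frac{32}{45}\right) = - \frac{128}{135}$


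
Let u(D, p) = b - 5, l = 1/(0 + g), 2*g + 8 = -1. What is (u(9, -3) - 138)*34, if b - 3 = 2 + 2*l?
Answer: -42364/9 ≈ -4707.1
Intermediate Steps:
g = -9/2 (g = -4 + (½)*(-1) = -4 - ½ = -9/2 ≈ -4.5000)
l = -2/9 (l = 1/(0 - 9/2) = 1/(-9/2) = -2/9 ≈ -0.22222)
b = 41/9 (b = 3 + (2 + 2*(-2/9)) = 3 + (2 - 4/9) = 3 + 14/9 = 41/9 ≈ 4.5556)
u(D, p) = -4/9 (u(D, p) = 41/9 - 5 = -4/9)
(u(9, -3) - 138)*34 = (-4/9 - 138)*34 = -1246/9*34 = -42364/9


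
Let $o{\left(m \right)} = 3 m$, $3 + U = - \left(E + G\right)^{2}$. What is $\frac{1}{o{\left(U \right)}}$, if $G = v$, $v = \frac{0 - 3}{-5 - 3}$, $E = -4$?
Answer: $- \frac{64}{3099} \approx -0.020652$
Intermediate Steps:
$v = \frac{3}{8}$ ($v = - \frac{3}{-8} = \left(-3\right) \left(- \frac{1}{8}\right) = \frac{3}{8} \approx 0.375$)
$G = \frac{3}{8} \approx 0.375$
$U = - \frac{1033}{64}$ ($U = -3 - \left(-4 + \frac{3}{8}\right)^{2} = -3 - \left(- \frac{29}{8}\right)^{2} = -3 - \frac{841}{64} = - \frac{1033}{64} \approx -16.141$)
$\frac{1}{o{\left(U \right)}} = \frac{1}{3 \left(- \frac{1033}{64}\right)} = \frac{1}{- \frac{3099}{64}} = - \frac{64}{3099}$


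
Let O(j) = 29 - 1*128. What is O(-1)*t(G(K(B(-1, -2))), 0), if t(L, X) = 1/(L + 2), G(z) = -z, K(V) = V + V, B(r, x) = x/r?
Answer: 99/2 ≈ 49.500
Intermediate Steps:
K(V) = 2*V
O(j) = -99 (O(j) = 29 - 128 = -99)
t(L, X) = 1/(2 + L)
O(-1)*t(G(K(B(-1, -2))), 0) = -99/(2 - 2*(-2/(-1))) = -99/(2 - 2*(-2*(-1))) = -99/(2 - 2*2) = -99/(2 - 1*4) = -99/(2 - 4) = -99/(-2) = -99*(-½) = 99/2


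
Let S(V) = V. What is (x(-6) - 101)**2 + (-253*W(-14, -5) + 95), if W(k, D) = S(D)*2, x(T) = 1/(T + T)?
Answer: 1849369/144 ≈ 12843.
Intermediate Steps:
x(T) = 1/(2*T)
W(k, D) = 2*D (W(k, D) = D*2 = 2*D)
(x(-6) - 101)**2 + (-253*W(-14, -5) + 95) = ((1/2)/(-6) - 101)**2 + (-506*(-5) + 95) = ((1/2)*(-1/6) - 101)**2 + (-253*(-10) + 95) = (-1/12 - 101)**2 + (2530 + 95) = (-1213/12)**2 + 2625 = 1471369/144 + 2625 = 1849369/144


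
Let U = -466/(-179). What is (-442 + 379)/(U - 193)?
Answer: 11277/34081 ≈ 0.33089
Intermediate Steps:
U = 466/179 (U = -466*(-1/179) = 466/179 ≈ 2.6034)
(-442 + 379)/(U - 193) = (-442 + 379)/(466/179 - 193) = -63/(-34081/179) = -63*(-179/34081) = 11277/34081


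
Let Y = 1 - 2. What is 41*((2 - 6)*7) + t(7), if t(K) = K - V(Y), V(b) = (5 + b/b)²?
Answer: -1177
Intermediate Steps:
Y = -1
V(b) = 36 (V(b) = (5 + 1)² = 6² = 36)
t(K) = -36 + K (t(K) = K - 1*36 = K - 36 = -36 + K)
41*((2 - 6)*7) + t(7) = 41*((2 - 6)*7) + (-36 + 7) = 41*(-4*7) - 29 = 41*(-28) - 29 = -1148 - 29 = -1177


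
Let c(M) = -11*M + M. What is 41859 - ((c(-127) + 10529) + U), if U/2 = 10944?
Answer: 8172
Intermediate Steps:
U = 21888 (U = 2*10944 = 21888)
c(M) = -10*M
41859 - ((c(-127) + 10529) + U) = 41859 - ((-10*(-127) + 10529) + 21888) = 41859 - ((1270 + 10529) + 21888) = 41859 - (11799 + 21888) = 41859 - 1*33687 = 41859 - 33687 = 8172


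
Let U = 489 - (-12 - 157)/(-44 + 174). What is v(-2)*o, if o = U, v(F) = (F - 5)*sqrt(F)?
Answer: -34321*I*sqrt(2)/10 ≈ -4853.7*I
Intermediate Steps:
v(F) = sqrt(F)*(-5 + F) (v(F) = (-5 + F)*sqrt(F) = sqrt(F)*(-5 + F))
U = 4903/10 (U = 489 - (-169)/130 = 489 - 1*(-13/10) = 489 + 13/10 = 4903/10 ≈ 490.30)
o = 4903/10 ≈ 490.30
v(-2)*o = (sqrt(-2)*(-5 - 2))*(4903/10) = ((I*sqrt(2))*(-7))*(4903/10) = -7*I*sqrt(2)*(4903/10) = -34321*I*sqrt(2)/10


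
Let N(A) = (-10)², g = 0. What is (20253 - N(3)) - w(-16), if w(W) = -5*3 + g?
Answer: 20168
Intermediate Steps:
w(W) = -15 (w(W) = -5*3 + 0 = -15 + 0 = -15)
N(A) = 100
(20253 - N(3)) - w(-16) = (20253 - 1*100) - 1*(-15) = (20253 - 100) + 15 = 20153 + 15 = 20168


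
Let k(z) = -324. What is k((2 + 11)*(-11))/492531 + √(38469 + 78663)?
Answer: -108/164177 + 2*√29283 ≈ 342.25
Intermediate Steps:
k((2 + 11)*(-11))/492531 + √(38469 + 78663) = -324/492531 + √(38469 + 78663) = -324*1/492531 + √117132 = -108/164177 + 2*√29283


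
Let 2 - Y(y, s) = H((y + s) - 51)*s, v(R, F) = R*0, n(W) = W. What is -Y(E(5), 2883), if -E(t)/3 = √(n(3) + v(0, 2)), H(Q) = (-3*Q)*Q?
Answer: -69367150901 + 146963808*√3 ≈ -6.9113e+10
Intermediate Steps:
v(R, F) = 0
H(Q) = -3*Q²
E(t) = -3*√3 (E(t) = -3*√(3 + 0) = -3*√3)
Y(y, s) = 2 + 3*s*(-51 + s + y)² (Y(y, s) = 2 - (-3*((y + s) - 51)²)*s = 2 - (-3*((s + y) - 51)²)*s = 2 - (-3*(-51 + s + y)²)*s = 2 - (-3)*s*(-51 + s + y)² = 2 + 3*s*(-51 + s + y)²)
-Y(E(5), 2883) = -(2 + 3*2883*(-51 + 2883 - 3*√3)²) = -(2 + 3*2883*(2832 - 3*√3)²) = -(2 + 8649*(2832 - 3*√3)²) = -2 - 8649*(2832 - 3*√3)²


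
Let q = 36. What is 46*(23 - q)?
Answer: -598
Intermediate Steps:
46*(23 - q) = 46*(23 - 1*36) = 46*(23 - 36) = 46*(-13) = -598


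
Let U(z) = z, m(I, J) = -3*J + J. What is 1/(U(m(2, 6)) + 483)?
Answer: 1/471 ≈ 0.0021231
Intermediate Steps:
m(I, J) = -2*J
1/(U(m(2, 6)) + 483) = 1/(-2*6 + 483) = 1/(-12 + 483) = 1/471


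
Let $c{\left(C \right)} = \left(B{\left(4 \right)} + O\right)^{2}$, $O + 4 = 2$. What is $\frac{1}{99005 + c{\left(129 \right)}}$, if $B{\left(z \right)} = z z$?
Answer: $\frac{1}{99201} \approx 1.0081 \cdot 10^{-5}$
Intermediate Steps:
$B{\left(z \right)} = z^{2}$
$O = -2$ ($O = -4 + 2 = -2$)
$c{\left(C \right)} = 196$ ($c{\left(C \right)} = \left(4^{2} - 2\right)^{2} = \left(16 - 2\right)^{2} = 14^{2} = 196$)
$\frac{1}{99005 + c{\left(129 \right)}} = \frac{1}{99005 + 196} = \frac{1}{99201}$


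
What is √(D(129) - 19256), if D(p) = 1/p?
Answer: I*√320438967/129 ≈ 138.77*I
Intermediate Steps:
√(D(129) - 19256) = √(1/129 - 19256) = √(-2484023/129) = I*√320438967/129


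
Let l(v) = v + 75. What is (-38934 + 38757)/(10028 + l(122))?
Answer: -177/10225 ≈ -0.017311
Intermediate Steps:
l(v) = 75 + v
(-38934 + 38757)/(10028 + l(122)) = (-38934 + 38757)/(10028 + (75 + 122)) = -177/(10028 + 197) = -177/10225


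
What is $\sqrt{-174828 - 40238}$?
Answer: $i \sqrt{215066} \approx 463.75 i$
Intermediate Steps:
$\sqrt{-174828 - 40238} = \sqrt{-215066} = i \sqrt{215066}$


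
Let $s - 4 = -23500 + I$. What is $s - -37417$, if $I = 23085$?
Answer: $37006$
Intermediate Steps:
$s = -411$ ($s = 4 + \left(-23500 + 23085\right) = 4 - 415 = -411$)
$s - -37417 = -411 - -37417 = -411 + 37417 = 37006$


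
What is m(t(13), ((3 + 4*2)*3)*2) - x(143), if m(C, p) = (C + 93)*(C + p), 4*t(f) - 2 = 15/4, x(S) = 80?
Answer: 1609889/256 ≈ 6288.6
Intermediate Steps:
t(f) = 23/16 (t(f) = ½ + (15/4)/4 = ½ + (15*(¼))/4 = ½ + (¼)*(15/4) = ½ + 15/16 = 23/16)
m(C, p) = (93 + C)*(C + p)
m(t(13), ((3 + 4*2)*3)*2) - x(143) = ((23/16)² + 93*(23/16) + 93*(((3 + 4*2)*3)*2) + 23*(((3 + 4*2)*3)*2)/16) - 1*80 = (529/256 + 2139/16 + 93*(((3 + 8)*3)*2) + 23*(((3 + 8)*3)*2)/16) - 80 = (529/256 + 2139/16 + 93*((11*3)*2) + 23*((11*3)*2)/16) - 80 = (529/256 + 2139/16 + 93*(33*2) + 23*(33*2)/16) - 80 = (529/256 + 2139/16 + 93*66 + (23/16)*66) - 80 = (529/256 + 2139/16 + 6138 + 759/8) - 80 = 1630369/256 - 80 = 1609889/256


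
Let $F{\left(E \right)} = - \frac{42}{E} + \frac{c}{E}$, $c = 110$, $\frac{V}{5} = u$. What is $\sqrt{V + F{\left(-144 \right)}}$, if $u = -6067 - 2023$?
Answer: $\frac{i \sqrt{1456217}}{6} \approx 201.12 i$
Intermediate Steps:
$u = -8090$ ($u = -6067 - 2023 = -8090$)
$V = -40450$ ($V = 5 \left(-8090\right) = -40450$)
$F{\left(E \right)} = \frac{68}{E}$ ($F{\left(E \right)} = - \frac{42}{E} + \frac{110}{E} = \frac{68}{E}$)
$\sqrt{V + F{\left(-144 \right)}} = \sqrt{-40450 + \frac{68}{-144}} = \sqrt{-40450 + 68 \left(- \frac{1}{144}\right)} = \sqrt{-40450 - \frac{17}{36}} = \sqrt{- \frac{1456217}{36}} = \frac{i \sqrt{1456217}}{6}$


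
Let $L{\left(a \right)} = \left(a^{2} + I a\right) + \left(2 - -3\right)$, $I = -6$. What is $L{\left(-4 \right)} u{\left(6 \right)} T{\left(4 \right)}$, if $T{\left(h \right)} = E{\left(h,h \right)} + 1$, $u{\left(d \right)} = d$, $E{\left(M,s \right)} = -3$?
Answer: $-540$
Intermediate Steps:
$L{\left(a \right)} = 5 + a^{2} - 6 a$ ($L{\left(a \right)} = \left(a^{2} - 6 a\right) + \left(2 - -3\right) = \left(a^{2} - 6 a\right) + \left(2 + 3\right) = \left(a^{2} - 6 a\right) + 5 = 5 + a^{2} - 6 a$)
$T{\left(h \right)} = -2$ ($T{\left(h \right)} = -3 + 1 = -2$)
$L{\left(-4 \right)} u{\left(6 \right)} T{\left(4 \right)} = \left(5 + \left(-4\right)^{2} - -24\right) 6 \left(-2\right) = \left(5 + 16 + 24\right) 6 \left(-2\right) = 45 \cdot 6 \left(-2\right) = 270 \left(-2\right) = -540$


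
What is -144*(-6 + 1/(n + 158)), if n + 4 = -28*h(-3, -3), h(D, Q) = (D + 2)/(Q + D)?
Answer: 24165/28 ≈ 863.04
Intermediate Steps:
h(D, Q) = (2 + D)/(D + Q)
n = -26/3 (n = -4 - 28*(2 - 3)/(-3 - 3) = -4 - 28*(-1)/(-6) = -4 - (-14)*(-1)/3 = -4 - 28*⅙ = -4 - 14/3 = -26/3 ≈ -8.6667)
-144*(-6 + 1/(n + 158)) = -144*(-6 + 1/(-26/3 + 158)) = -144*(-6 + 1/(448/3)) = -144*(-6 + 3/448) = -144*(-2685/448) = 24165/28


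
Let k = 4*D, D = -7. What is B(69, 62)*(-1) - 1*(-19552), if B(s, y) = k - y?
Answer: 19642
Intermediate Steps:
k = -28 (k = 4*(-7) = -28)
B(s, y) = -28 - y
B(69, 62)*(-1) - 1*(-19552) = (-28 - 1*62)*(-1) - 1*(-19552) = (-28 - 62)*(-1) + 19552 = -90*(-1) + 19552 = 90 + 19552 = 19642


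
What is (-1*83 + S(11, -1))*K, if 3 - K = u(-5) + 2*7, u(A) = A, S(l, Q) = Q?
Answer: 504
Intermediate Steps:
K = -6 (K = 3 - (-5 + 2*7) = 3 - (-5 + 14) = 3 - 1*9 = 3 - 9 = -6)
(-1*83 + S(11, -1))*K = (-1*83 - 1)*(-6) = (-83 - 1)*(-6) = -84*(-6) = 504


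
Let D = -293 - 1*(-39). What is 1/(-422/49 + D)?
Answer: -49/12868 ≈ -0.0038079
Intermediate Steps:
D = -254 (D = -293 + 39 = -254)
1/(-422/49 + D) = 1/(-422/49 - 254) = 1/(-12868/49) = -49/12868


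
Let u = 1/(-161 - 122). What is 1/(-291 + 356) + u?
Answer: 218/18395 ≈ 0.011851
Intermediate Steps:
u = -1/283 (u = 1/(-283) = -1/283 ≈ -0.0035336)
1/(-291 + 356) + u = 1/(-291 + 356) - 1/283 = 1/65 - 1/283 = 218/18395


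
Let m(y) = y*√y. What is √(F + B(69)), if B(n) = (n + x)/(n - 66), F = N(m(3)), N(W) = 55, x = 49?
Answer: √849/3 ≈ 9.7125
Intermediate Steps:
m(y) = y^(3/2)
F = 55
B(n) = (49 + n)/(-66 + n) (B(n) = (n + 49)/(n - 66) = (49 + n)/(-66 + n))
√(F + B(69)) = √(55 + (49 + 69)/(-66 + 69)) = √(55 + 118/3) = √(283/3) = √849/3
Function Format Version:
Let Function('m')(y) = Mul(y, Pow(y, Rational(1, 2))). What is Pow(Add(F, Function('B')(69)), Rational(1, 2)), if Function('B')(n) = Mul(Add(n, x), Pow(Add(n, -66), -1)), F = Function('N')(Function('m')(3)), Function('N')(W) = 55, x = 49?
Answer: Mul(Rational(1, 3), Pow(849, Rational(1, 2))) ≈ 9.7125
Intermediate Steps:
Function('m')(y) = Pow(y, Rational(3, 2))
F = 55
Function('B')(n) = Mul(Pow(Add(-66, n), -1), Add(49, n)) (Function('B')(n) = Mul(Add(n, 49), Pow(Add(n, -66), -1)) = Mul(Add(49, n), Pow(Add(-66, n), -1)) = Mul(Pow(Add(-66, n), -1), Add(49, n)))
Pow(Add(F, Function('B')(69)), Rational(1, 2)) = Pow(Add(55, Mul(Pow(Add(-66, 69), -1), Add(49, 69))), Rational(1, 2)) = Pow(Add(55, Mul(Pow(3, -1), 118)), Rational(1, 2)) = Pow(Add(55, Mul(Rational(1, 3), 118)), Rational(1, 2)) = Pow(Add(55, Rational(118, 3)), Rational(1, 2)) = Pow(Rational(283, 3), Rational(1, 2)) = Mul(Rational(1, 3), Pow(849, Rational(1, 2)))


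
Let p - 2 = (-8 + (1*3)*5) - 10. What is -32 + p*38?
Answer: -70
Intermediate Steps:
p = -1 (p = 2 + ((-8 + (1*3)*5) - 10) = 2 + ((-8 + 3*5) - 10) = 2 + ((-8 + 15) - 10) = 2 + (7 - 10) = 2 - 3 = -1)
-32 + p*38 = -32 - 1*38 = -32 - 38 = -70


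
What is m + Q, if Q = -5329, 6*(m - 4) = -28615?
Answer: -60565/6 ≈ -10094.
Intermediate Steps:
m = -28591/6 (m = 4 + (⅙)*(-28615) = 4 - 28615/6 = -28591/6 ≈ -4765.2)
m + Q = -28591/6 - 5329 = -60565/6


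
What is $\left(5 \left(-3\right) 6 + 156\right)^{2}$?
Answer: $4356$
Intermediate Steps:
$\left(5 \left(-3\right) 6 + 156\right)^{2} = \left(\left(-15\right) 6 + 156\right)^{2} = \left(-90 + 156\right)^{2} = 66^{2} = 4356$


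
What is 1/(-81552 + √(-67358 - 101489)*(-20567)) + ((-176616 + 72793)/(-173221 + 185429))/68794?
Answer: -14201776887710087287/114880492525700968604384 + I*√168847/136789009931417 ≈ -0.00012362 + 3.004e-12*I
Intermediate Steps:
1/(-81552 + √(-67358 - 101489)*(-20567)) + ((-176616 + 72793)/(-173221 + 185429))/68794 = -1/20567/(-81552 + √(-168847)) - 103823/12208*(1/68794) = -1/20567/(-81552 + I*√168847) - 103823*1/12208*(1/68794) = -1/(20567*(-81552 + I*√168847)) - 103823/12208*1/68794 = -1/(20567*(-81552 + I*√168847)) - 103823/839837152 = -103823/839837152 - 1/(20567*(-81552 + I*√168847))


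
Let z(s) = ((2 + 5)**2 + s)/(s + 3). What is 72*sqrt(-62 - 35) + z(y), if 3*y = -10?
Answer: -137 + 72*I*sqrt(97) ≈ -137.0 + 709.12*I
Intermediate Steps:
y = -10/3 (y = (1/3)*(-10) = -10/3 ≈ -3.3333)
z(s) = (49 + s)/(3 + s) (z(s) = (7**2 + s)/(3 + s) = (49 + s)/(3 + s))
72*sqrt(-62 - 35) + z(y) = 72*sqrt(-62 - 35) + (49 - 10/3)/(3 - 10/3) = 72*sqrt(-97) + (137/3)/(-1/3) = 72*(I*sqrt(97)) - 3*137/3 = 72*I*sqrt(97) - 137 = -137 + 72*I*sqrt(97)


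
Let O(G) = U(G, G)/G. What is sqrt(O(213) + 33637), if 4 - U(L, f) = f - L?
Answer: sqrt(1526077905)/213 ≈ 183.40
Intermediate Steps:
U(L, f) = 4 + L - f (U(L, f) = 4 - (f - L) = 4 + (L - f) = 4 + L - f)
O(G) = 4/G (O(G) = (4 + G - G)/G = 4/G)
sqrt(O(213) + 33637) = sqrt(4/213 + 33637) = sqrt(7164685/213) = sqrt(1526077905)/213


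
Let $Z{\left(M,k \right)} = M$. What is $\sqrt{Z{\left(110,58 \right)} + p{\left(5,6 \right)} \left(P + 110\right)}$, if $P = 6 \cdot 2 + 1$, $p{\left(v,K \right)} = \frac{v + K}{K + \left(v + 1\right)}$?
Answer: $\frac{9 \sqrt{11}}{2} \approx 14.925$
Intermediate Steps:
$p{\left(v,K \right)} = \frac{K + v}{1 + K + v}$ ($p{\left(v,K \right)} = \frac{K + v}{K + \left(1 + v\right)} = \frac{K + v}{1 + K + v}$)
$P = 13$ ($P = 12 + 1 = 13$)
$\sqrt{Z{\left(110,58 \right)} + p{\left(5,6 \right)} \left(P + 110\right)} = \sqrt{110 + \frac{6 + 5}{1 + 6 + 5} \left(13 + 110\right)} = \sqrt{110 + \frac{1}{12} \cdot 11 \cdot 123} = \sqrt{110 + \frac{11}{12} \cdot 123} = \sqrt{110 + \frac{451}{4}} = \sqrt{\frac{891}{4}} = \frac{9 \sqrt{11}}{2}$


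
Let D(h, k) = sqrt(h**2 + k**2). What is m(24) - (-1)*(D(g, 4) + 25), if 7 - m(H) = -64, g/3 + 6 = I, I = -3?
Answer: 96 + sqrt(745) ≈ 123.29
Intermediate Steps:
g = -27 (g = -18 + 3*(-3) = -18 - 9 = -27)
m(H) = 71 (m(H) = 7 - 1*(-64) = 7 + 64 = 71)
m(24) - (-1)*(D(g, 4) + 25) = 71 - (-1)*(sqrt((-27)**2 + 4**2) + 25) = 71 - (-1)*(sqrt(729 + 16) + 25) = 71 - (-1)*(sqrt(745) + 25) = 71 - (-1)*(25 + sqrt(745)) = 71 - (-25 - sqrt(745)) = 71 + (25 + sqrt(745)) = 96 + sqrt(745)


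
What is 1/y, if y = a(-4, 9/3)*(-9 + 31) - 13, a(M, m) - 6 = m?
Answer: 1/185 ≈ 0.0054054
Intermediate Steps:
a(M, m) = 6 + m
y = 185 (y = (6 + 9/3)*(-9 + 31) - 13 = (6 + 9*(⅓))*22 - 13 = (6 + 3)*22 - 13 = 9*22 - 13 = 198 - 13 = 185)
1/y = 1/185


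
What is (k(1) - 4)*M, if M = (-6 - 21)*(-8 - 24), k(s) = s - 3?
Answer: -5184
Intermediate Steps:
k(s) = -3 + s
M = 864 (M = -27*(-32) = 864)
(k(1) - 4)*M = ((-3 + 1) - 4)*864 = (-2 - 4)*864 = -6*864 = -5184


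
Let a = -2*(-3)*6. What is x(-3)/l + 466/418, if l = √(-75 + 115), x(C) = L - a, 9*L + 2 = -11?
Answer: 233/209 - 337*√10/180 ≈ -4.8057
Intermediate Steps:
L = -13/9 (L = -2/9 + (⅑)*(-11) = -2/9 - 11/9 = -13/9 ≈ -1.4444)
a = 36 (a = 6*6 = 36)
x(C) = -337/9 (x(C) = -13/9 - 1*36 = -13/9 - 36 = -337/9)
l = 2*√10 (l = √40 = 2*√10 ≈ 6.3246)
x(-3)/l + 466/418 = -337*√10/20/9 + 466/418 = -337*√10/180 + 466*(1/418) = -337*√10/180 + 233/209 = 233/209 - 337*√10/180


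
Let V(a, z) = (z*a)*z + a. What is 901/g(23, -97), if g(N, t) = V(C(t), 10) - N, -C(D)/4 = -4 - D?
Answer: -901/37595 ≈ -0.023966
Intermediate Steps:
C(D) = 16 + 4*D (C(D) = -4*(-4 - D) = 16 + 4*D)
V(a, z) = a + a*z² (V(a, z) = (a*z)*z + a = a*z² + a = a + a*z²)
g(N, t) = 1616 - N + 404*t (g(N, t) = (16 + 4*t)*(1 + 10²) - N = (16 + 4*t)*(1 + 100) - N = (16 + 4*t)*101 - N = (1616 + 404*t) - N = 1616 - N + 404*t)
901/g(23, -97) = 901/(1616 - 1*23 + 404*(-97)) = 901/(1616 - 23 - 39188) = 901/(-37595) = 901*(-1/37595) = -901/37595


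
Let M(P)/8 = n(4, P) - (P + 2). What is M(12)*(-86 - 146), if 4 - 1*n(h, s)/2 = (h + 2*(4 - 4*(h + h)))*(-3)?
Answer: 590208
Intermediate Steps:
n(h, s) = 56 - 90*h (n(h, s) = 8 - 2*(h + 2*(4 - 4*(h + h)))*(-3) = 8 - 2*(h + 2*(4 - 8*h))*(-3) = 8 - 2*(h + (8 - 16*h))*(-3) = 8 - 2*(8 - 15*h)*(-3) = 8 - 2*(-24 + 45*h) = 8 + (48 - 90*h) = 56 - 90*h)
M(P) = -2448 - 8*P (M(P) = 8*((56 - 90*4) - (P + 2)) = 8*((56 - 360) - (2 + P)) = 8*(-304 + (-2 - P)) = 8*(-306 - P) = -2448 - 8*P)
M(12)*(-86 - 146) = (-2448 - 8*12)*(-86 - 146) = (-2448 - 96)*(-232) = -2544*(-232) = 590208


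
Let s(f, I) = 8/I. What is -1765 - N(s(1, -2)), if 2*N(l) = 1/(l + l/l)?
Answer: -10589/6 ≈ -1764.8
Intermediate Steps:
N(l) = 1/(2*(1 + l)) (N(l) = 1/(2*(l + l/l)) = 1/(2*(l + 1)) = 1/(2*(1 + l)))
-1765 - N(s(1, -2)) = -1765 - 1/(2*(1 + 8/(-2))) = -1765 - 1/(2*(1 + 8*(-1/2))) = -1765 - 1/(2*(1 - 4)) = -1765 - 1/(2*(-3)) = -1765 - (-1)/(2*3) = -1765 - 1*(-1/6) = -1765 + 1/6 = -10589/6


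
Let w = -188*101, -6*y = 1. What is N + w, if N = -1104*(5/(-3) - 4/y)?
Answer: -43644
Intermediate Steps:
y = -⅙ (y = -⅙*1 = -⅙ ≈ -0.16667)
N = -24656 (N = -1104*(5/(-3) - 4/(-⅙)) = -1104*(5*(-⅓) - 4*(-6)) = -1104*(-5/3 + 24) = -1104*67/3 = -24656)
w = -18988
N + w = -24656 - 18988 = -43644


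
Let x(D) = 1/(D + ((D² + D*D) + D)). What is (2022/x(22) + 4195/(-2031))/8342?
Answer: 4155957989/16942602 ≈ 245.30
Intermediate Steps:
x(D) = 1/(2*D + 2*D²) (x(D) = 1/(D + ((D² + D²) + D)) = 1/(D + (2*D² + D)) = 1/(D + (D + 2*D²)) = 1/(2*D + 2*D²))
(2022/x(22) + 4195/(-2031))/8342 = (2022/(((½)/(22*(1 + 22)))) + 4195/(-2031))/8342 = (2022/(((½)*(1/22)/23)) + 4195*(-1/2031))*(1/8342) = (2022/(((½)*(1/22)*(1/23))) - 4195/2031)*(1/8342) = (2022/(1/1012) - 4195/2031)*(1/8342) = (2022*1012 - 4195/2031)*(1/8342) = (2046264 - 4195/2031)*(1/8342) = (4155957989/2031)*(1/8342) = 4155957989/16942602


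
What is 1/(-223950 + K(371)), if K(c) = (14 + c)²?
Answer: -1/75725 ≈ -1.3206e-5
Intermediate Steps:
1/(-223950 + K(371)) = 1/(-223950 + (14 + 371)²) = 1/(-223950 + 385²) = 1/(-223950 + 148225) = 1/(-75725) = -1/75725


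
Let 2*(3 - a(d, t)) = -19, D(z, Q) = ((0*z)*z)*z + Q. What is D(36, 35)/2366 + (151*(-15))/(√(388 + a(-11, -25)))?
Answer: 5/338 - 755*√178/89 ≈ -113.16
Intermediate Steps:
D(z, Q) = Q (D(z, Q) = (0*z)*z + Q = 0*z + Q = 0 + Q = Q)
a(d, t) = 25/2 (a(d, t) = 3 - ½*(-19) = 3 + 19/2 = 25/2)
D(36, 35)/2366 + (151*(-15))/(√(388 + a(-11, -25))) = 35/2366 + (151*(-15))/(√(388 + 25/2)) = 35*(1/2366) - 2265*√178/267 = 5/338 - 2265*√178/267 = 5/338 - 755*√178/89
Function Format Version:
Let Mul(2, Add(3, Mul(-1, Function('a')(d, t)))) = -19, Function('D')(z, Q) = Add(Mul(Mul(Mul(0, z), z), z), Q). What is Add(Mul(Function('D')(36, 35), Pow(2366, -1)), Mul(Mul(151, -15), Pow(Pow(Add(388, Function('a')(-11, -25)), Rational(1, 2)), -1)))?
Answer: Add(Rational(5, 338), Mul(Rational(-755, 89), Pow(178, Rational(1, 2)))) ≈ -113.16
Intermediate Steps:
Function('D')(z, Q) = Q (Function('D')(z, Q) = Add(Mul(Mul(0, z), z), Q) = Add(Mul(0, z), Q) = Add(0, Q) = Q)
Function('a')(d, t) = Rational(25, 2) (Function('a')(d, t) = Add(3, Mul(Rational(-1, 2), -19)) = Add(3, Rational(19, 2)) = Rational(25, 2))
Add(Mul(Function('D')(36, 35), Pow(2366, -1)), Mul(Mul(151, -15), Pow(Pow(Add(388, Function('a')(-11, -25)), Rational(1, 2)), -1))) = Add(Mul(35, Pow(2366, -1)), Mul(Mul(151, -15), Pow(Pow(Add(388, Rational(25, 2)), Rational(1, 2)), -1))) = Add(Mul(35, Rational(1, 2366)), Mul(-2265, Pow(Pow(Rational(801, 2), Rational(1, 2)), -1))) = Add(Rational(5, 338), Mul(-2265, Pow(Mul(Rational(3, 2), Pow(178, Rational(1, 2))), -1))) = Add(Rational(5, 338), Mul(-2265, Mul(Rational(1, 267), Pow(178, Rational(1, 2))))) = Add(Rational(5, 338), Mul(Rational(-755, 89), Pow(178, Rational(1, 2))))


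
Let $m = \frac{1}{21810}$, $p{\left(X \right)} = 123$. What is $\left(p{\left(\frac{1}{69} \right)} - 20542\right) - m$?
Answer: $- \frac{445338391}{21810} \approx -20419.0$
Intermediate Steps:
$m = \frac{1}{21810} \approx 4.5851 \cdot 10^{-5}$
$\left(p{\left(\frac{1}{69} \right)} - 20542\right) - m = \left(123 - 20542\right) - \frac{1}{21810} = -20419 - \frac{1}{21810} = - \frac{445338391}{21810}$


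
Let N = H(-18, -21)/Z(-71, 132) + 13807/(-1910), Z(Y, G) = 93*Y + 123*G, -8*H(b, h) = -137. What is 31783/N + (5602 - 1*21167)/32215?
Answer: -15072512364230537/3426905990627 ≈ -4398.3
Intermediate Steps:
H(b, h) = 137/8 (H(b, h) = -1/8*(-137) = 137/8)
N = -531880489/73596120 (N = 137/(8*(93*(-71) + 123*132)) + 13807/(-1910) = 137/(8*(-6603 + 16236)) + 13807*(-1/1910) = (137/8)/9633 - 13807/1910 = (137/8)*(1/9633) - 13807/1910 = 137/77064 - 13807/1910 = -531880489/73596120 ≈ -7.2270)
31783/N + (5602 - 1*21167)/32215 = 31783/(-531880489/73596120) + (5602 - 1*21167)/32215 = 31783*(-73596120/531880489) + (5602 - 21167)*(1/32215) = -2339105481960/531880489 - 15565*1/32215 = -2339105481960/531880489 - 3113/6443 = -15072512364230537/3426905990627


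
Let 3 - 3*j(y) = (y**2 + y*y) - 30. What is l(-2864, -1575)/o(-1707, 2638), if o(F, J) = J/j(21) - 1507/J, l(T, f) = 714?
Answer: -76148508/1055075 ≈ -72.174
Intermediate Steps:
j(y) = 11 - 2*y**2/3 (j(y) = 1 - ((y**2 + y*y) - 30)/3 = 1 - ((y**2 + y**2) - 30)/3 = 1 - (2*y**2 - 30)/3 = 1 - (-30 + 2*y**2)/3 = 1 + (10 - 2*y**2/3) = 11 - 2*y**2/3)
o(F, J) = -1507/J - J/283 (o(F, J) = J/(11 - 2/3*21**2) - 1507/J = J/(11 - 2/3*441) - 1507/J = J/(11 - 294) - 1507/J = J/(-283) - 1507/J = J*(-1/283) - 1507/J = -J/283 - 1507/J = -1507/J - J/283)
l(-2864, -1575)/o(-1707, 2638) = 714/(-1507/2638 - 1/283*2638) = 714/(-1507*1/2638 - 2638/283) = 714/(-1507/2638 - 2638/283) = 714/(-7385525/746554) = 714*(-746554/7385525) = -76148508/1055075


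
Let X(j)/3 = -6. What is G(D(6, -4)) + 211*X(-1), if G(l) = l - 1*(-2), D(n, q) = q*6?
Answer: -3820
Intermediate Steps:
D(n, q) = 6*q
X(j) = -18 (X(j) = 3*(-6) = -18)
G(l) = 2 + l (G(l) = l + 2 = 2 + l)
G(D(6, -4)) + 211*X(-1) = (2 + 6*(-4)) + 211*(-18) = (2 - 24) - 3798 = -22 - 3798 = -3820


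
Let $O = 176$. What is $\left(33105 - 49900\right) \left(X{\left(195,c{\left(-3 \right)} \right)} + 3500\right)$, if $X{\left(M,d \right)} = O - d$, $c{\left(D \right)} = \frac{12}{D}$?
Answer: $-61805600$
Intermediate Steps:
$X{\left(M,d \right)} = 176 - d$
$\left(33105 - 49900\right) \left(X{\left(195,c{\left(-3 \right)} \right)} + 3500\right) = \left(33105 - 49900\right) \left(\left(176 - \frac{12}{-3}\right) + 3500\right) = - 16795 \left(\left(176 - 12 \left(- \frac{1}{3}\right)\right) + 3500\right) = - 16795 \left(\left(176 - -4\right) + 3500\right) = - 16795 \left(\left(176 + 4\right) + 3500\right) = - 16795 \left(180 + 3500\right) = \left(-16795\right) 3680 = -61805600$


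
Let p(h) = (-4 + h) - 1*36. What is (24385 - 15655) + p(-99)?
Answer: 8591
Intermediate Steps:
p(h) = -40 + h (p(h) = (-4 + h) - 36 = -40 + h)
(24385 - 15655) + p(-99) = (24385 - 15655) + (-40 - 99) = 8730 - 139 = 8591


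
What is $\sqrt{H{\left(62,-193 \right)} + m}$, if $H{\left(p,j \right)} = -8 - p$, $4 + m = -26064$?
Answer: $i \sqrt{26138} \approx 161.67 i$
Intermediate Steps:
$m = -26068$ ($m = -4 - 26064 = -26068$)
$\sqrt{H{\left(62,-193 \right)} + m} = \sqrt{\left(-8 - 62\right) - 26068} = \sqrt{-70 - 26068} = \sqrt{-26138} = i \sqrt{26138}$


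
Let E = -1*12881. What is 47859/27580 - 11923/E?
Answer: 135044017/50751140 ≈ 2.6609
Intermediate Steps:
E = -12881
47859/27580 - 11923/E = 47859/27580 - 11923/(-12881) = 47859*(1/27580) - 11923*(-1/12881) = 6837/3940 + 11923/12881 = 135044017/50751140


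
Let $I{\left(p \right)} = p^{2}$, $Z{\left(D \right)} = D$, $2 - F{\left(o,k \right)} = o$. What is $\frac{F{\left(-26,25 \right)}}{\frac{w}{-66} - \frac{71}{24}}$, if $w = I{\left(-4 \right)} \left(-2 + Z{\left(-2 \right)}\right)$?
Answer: $- \frac{352}{25} \approx -14.08$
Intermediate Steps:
$F{\left(o,k \right)} = 2 - o$
$w = -64$ ($w = \left(-4\right)^{2} \left(-2 - 2\right) = 16 \left(-4\right) = -64$)
$\frac{F{\left(-26,25 \right)}}{\frac{w}{-66} - \frac{71}{24}} = \frac{2 - -26}{- \frac{64}{-66} - \frac{71}{24}} = \frac{2 + 26}{\left(-64\right) \left(- \frac{1}{66}\right) - \frac{71}{24}} = \frac{28}{\frac{32}{33} - \frac{71}{24}} = \frac{28}{- \frac{175}{88}} = 28 \left(- \frac{88}{175}\right) = - \frac{352}{25}$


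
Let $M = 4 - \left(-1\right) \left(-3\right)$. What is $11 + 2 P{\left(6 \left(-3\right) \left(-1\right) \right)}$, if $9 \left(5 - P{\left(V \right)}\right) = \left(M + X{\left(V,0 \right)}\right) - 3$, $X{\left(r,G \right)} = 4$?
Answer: $\frac{185}{9} \approx 20.556$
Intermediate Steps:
$M = 1$ ($M = 4 - 3 = 1$)
$P{\left(V \right)} = \frac{43}{9}$ ($P{\left(V \right)} = 5 - \frac{\left(1 + 4\right) - 3}{9} = 5 - \frac{5 - 3}{9} = 5 - \frac{2}{9} = \frac{43}{9}$)
$11 + 2 P{\left(6 \left(-3\right) \left(-1\right) \right)} = 11 + 2 \cdot \frac{43}{9} = 11 + \frac{86}{9} = \frac{185}{9}$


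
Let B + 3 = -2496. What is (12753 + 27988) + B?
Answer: 38242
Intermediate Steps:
B = -2499 (B = -3 - 2496 = -2499)
(12753 + 27988) + B = (12753 + 27988) - 2499 = 40741 - 2499 = 38242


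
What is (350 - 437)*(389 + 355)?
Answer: -64728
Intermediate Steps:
(350 - 437)*(389 + 355) = -87*744 = -64728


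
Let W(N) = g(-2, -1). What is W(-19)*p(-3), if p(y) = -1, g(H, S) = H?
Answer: 2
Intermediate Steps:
W(N) = -2
W(-19)*p(-3) = -2*(-1) = 2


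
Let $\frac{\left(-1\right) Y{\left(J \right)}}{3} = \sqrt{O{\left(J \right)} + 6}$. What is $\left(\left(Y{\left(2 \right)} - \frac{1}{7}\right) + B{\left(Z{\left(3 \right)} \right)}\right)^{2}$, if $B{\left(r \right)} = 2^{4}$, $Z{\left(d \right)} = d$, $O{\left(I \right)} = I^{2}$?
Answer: $\frac{16731}{49} - \frac{666 \sqrt{10}}{7} \approx 40.581$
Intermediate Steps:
$Y{\left(J \right)} = - 3 \sqrt{6 + J^{2}}$ ($Y{\left(J \right)} = - 3 \sqrt{J^{2} + 6} = - 3 \sqrt{6 + J^{2}}$)
$B{\left(r \right)} = 16$
$\left(\left(Y{\left(2 \right)} - \frac{1}{7}\right) + B{\left(Z{\left(3 \right)} \right)}\right)^{2} = \left(\left(- 3 \sqrt{6 + 2^{2}} - \frac{1}{7}\right) + 16\right)^{2} = \left(\left(- 3 \sqrt{6 + 4} - \frac{1}{7}\right) + 16\right)^{2} = \left(\left(- 3 \sqrt{10} - \frac{1}{7}\right) + 16\right)^{2} = \left(\left(- \frac{1}{7} - 3 \sqrt{10}\right) + 16\right)^{2} = \left(\frac{111}{7} - 3 \sqrt{10}\right)^{2}$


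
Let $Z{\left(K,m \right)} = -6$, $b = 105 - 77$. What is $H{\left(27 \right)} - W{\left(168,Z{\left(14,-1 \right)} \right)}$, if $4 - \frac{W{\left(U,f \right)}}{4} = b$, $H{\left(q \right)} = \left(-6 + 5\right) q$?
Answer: $69$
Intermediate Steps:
$b = 28$ ($b = 105 - 77 = 28$)
$H{\left(q \right)} = - q$
$W{\left(U,f \right)} = -96$ ($W{\left(U,f \right)} = 16 - 112 = -96$)
$H{\left(27 \right)} - W{\left(168,Z{\left(14,-1 \right)} \right)} = \left(-1\right) 27 - -96 = -27 + 96 = 69$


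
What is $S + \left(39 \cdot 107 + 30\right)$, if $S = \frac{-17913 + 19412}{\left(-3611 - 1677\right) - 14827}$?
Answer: $\frac{84541846}{20115} \approx 4202.9$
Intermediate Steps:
$S = - \frac{1499}{20115}$ ($S = \frac{1499}{\left(-3611 - 1677\right) - 14827} = \frac{1499}{-5288 - 14827} = \frac{1499}{-20115} = 1499 \left(- \frac{1}{20115}\right) = - \frac{1499}{20115} \approx -0.074522$)
$S + \left(39 \cdot 107 + 30\right) = - \frac{1499}{20115} + \left(39 \cdot 107 + 30\right) = - \frac{1499}{20115} + \left(4173 + 30\right) = - \frac{1499}{20115} + 4203 = \frac{84541846}{20115}$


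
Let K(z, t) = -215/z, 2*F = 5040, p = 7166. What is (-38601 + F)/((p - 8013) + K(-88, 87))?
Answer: 3175128/74321 ≈ 42.722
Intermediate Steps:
F = 2520 (F = (1/2)*5040 = 2520)
(-38601 + F)/((p - 8013) + K(-88, 87)) = (-38601 + 2520)/((7166 - 8013) - 215/(-88)) = -36081/(-847 - 215*(-1/88)) = -36081/(-847 + 215/88) = -36081/(-74321/88) = -36081*(-88/74321) = 3175128/74321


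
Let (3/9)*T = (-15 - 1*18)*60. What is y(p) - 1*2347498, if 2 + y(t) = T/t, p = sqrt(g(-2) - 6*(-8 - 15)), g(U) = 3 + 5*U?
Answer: -2347500 - 5940*sqrt(131)/131 ≈ -2.3480e+6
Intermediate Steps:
T = -5940 (T = 3*((-15 - 1*18)*60) = 3*((-15 - 18)*60) = 3*(-33*60) = 3*(-1980) = -5940)
p = sqrt(131) (p = sqrt((3 + 5*(-2)) - 6*(-8 - 15)) = sqrt((3 - 10) - 6*(-23)) = sqrt(-7 + 138) = sqrt(131) ≈ 11.446)
y(t) = -2 - 5940/t
y(p) - 1*2347498 = (-2 - 5940*sqrt(131)/131) - 1*2347498 = (-2 - 5940*sqrt(131)/131) - 2347498 = -2347500 - 5940*sqrt(131)/131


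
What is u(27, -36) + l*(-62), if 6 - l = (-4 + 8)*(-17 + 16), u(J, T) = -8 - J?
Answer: -655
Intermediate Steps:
l = 10 (l = 6 - (-4 + 8)*(-17 + 16) = 6 - 4*(-1) = 6 - 1*(-4) = 6 + 4 = 10)
u(27, -36) + l*(-62) = (-8 - 1*27) + 10*(-62) = (-8 - 27) - 620 = -35 - 620 = -655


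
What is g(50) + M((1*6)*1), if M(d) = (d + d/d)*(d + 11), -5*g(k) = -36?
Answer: 631/5 ≈ 126.20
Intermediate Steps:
g(k) = 36/5 (g(k) = -1/5*(-36) = 36/5)
M(d) = (1 + d)*(11 + d) (M(d) = (d + 1)*(11 + d) = (1 + d)*(11 + d))
g(50) + M((1*6)*1) = 36/5 + (11 + ((1*6)*1)**2 + 12*((1*6)*1)) = 36/5 + (11 + (6*1)**2 + 12*(6*1)) = 36/5 + (11 + 6**2 + 12*6) = 36/5 + (11 + 36 + 72) = 36/5 + 119 = 631/5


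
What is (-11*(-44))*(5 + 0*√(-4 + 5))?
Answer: 2420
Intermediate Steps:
(-11*(-44))*(5 + 0*√(-4 + 5)) = 484*(5 + 0*√1) = 484*(5 + 0*1) = 484*(5 + 0) = 484*5 = 2420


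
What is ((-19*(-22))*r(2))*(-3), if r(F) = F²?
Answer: -5016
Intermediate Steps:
((-19*(-22))*r(2))*(-3) = (-19*(-22)*2²)*(-3) = (418*4)*(-3) = 1672*(-3) = -5016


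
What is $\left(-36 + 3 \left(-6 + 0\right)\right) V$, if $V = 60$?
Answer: $-3240$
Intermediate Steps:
$\left(-36 + 3 \left(-6 + 0\right)\right) V = \left(-36 + 3 \left(-6 + 0\right)\right) 60 = \left(-36 + 3 \left(-6\right)\right) 60 = \left(-36 - 18\right) 60 = \left(-54\right) 60 = -3240$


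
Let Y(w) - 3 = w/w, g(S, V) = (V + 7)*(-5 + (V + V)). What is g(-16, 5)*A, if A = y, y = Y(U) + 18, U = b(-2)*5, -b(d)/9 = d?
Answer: 1320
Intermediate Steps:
b(d) = -9*d
g(S, V) = (-5 + 2*V)*(7 + V) (g(S, V) = (7 + V)*(-5 + 2*V) = (-5 + 2*V)*(7 + V))
U = 90 (U = -9*(-2)*5 = 18*5 = 90)
Y(w) = 4 (Y(w) = 3 + w/w = 3 + 1 = 4)
y = 22 (y = 4 + 18 = 22)
A = 22
g(-16, 5)*A = (-35 + 2*5**2 + 9*5)*22 = (-35 + 2*25 + 45)*22 = (-35 + 50 + 45)*22 = 60*22 = 1320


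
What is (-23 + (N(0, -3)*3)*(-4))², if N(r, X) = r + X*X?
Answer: 17161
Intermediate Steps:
N(r, X) = r + X²
(-23 + (N(0, -3)*3)*(-4))² = (-23 + ((0 + (-3)²)*3)*(-4))² = (-23 + ((0 + 9)*3)*(-4))² = (-23 + (9*3)*(-4))² = (-23 + 27*(-4))² = (-23 - 108)² = (-131)² = 17161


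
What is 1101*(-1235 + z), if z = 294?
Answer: -1036041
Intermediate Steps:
1101*(-1235 + z) = 1101*(-1235 + 294) = 1101*(-941) = -1036041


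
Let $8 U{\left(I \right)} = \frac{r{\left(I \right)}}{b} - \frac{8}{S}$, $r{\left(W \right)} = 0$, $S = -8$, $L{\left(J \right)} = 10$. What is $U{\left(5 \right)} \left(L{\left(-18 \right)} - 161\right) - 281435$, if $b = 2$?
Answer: $- \frac{2251631}{8} \approx -2.8145 \cdot 10^{5}$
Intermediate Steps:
$U{\left(I \right)} = \frac{1}{8}$ ($U{\left(I \right)} = \frac{\frac{0}{2} - \frac{8}{-8}}{8} = \frac{0 \cdot \frac{1}{2} - -1}{8} = \frac{0 + 1}{8} = \frac{1}{8} \cdot 1 = \frac{1}{8}$)
$U{\left(5 \right)} \left(L{\left(-18 \right)} - 161\right) - 281435 = \frac{10 - 161}{8} - 281435 = \frac{1}{8} \left(-151\right) - 281435 = - \frac{151}{8} - 281435 = - \frac{2251631}{8}$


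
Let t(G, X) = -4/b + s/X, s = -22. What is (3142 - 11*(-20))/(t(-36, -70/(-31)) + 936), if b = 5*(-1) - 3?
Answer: 235340/64873 ≈ 3.6277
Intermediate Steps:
b = -8 (b = -5 - 3 = -8)
t(G, X) = ½ - 22/X (t(G, X) = -4/(-8) - 22/X = -4*(-⅛) - 22/X = ½ - 22/X)
(3142 - 11*(-20))/(t(-36, -70/(-31)) + 936) = (3142 - 11*(-20))/((-44 - 70/(-31))/(2*((-70/(-31)))) + 936) = (3142 + 220)/((-44 - 70*(-1)/31)/(2*((-70*(-1)/31))) + 936) = 3362/((-44 - 1*(-70/31))/(2*((-1*(-70/31)))) + 936) = 3362/((-44 + 70/31)/(2*(70/31)) + 936) = 3362/((½)*(31/70)*(-1294/31) + 936) = 3362/(-647/70 + 936) = 3362/(64873/70) = 3362*(70/64873) = 235340/64873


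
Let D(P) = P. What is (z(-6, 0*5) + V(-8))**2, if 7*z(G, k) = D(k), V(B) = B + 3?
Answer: 25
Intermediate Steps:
V(B) = 3 + B
z(G, k) = k/7
(z(-6, 0*5) + V(-8))**2 = ((0*5)/7 + (3 - 8))**2 = ((1/7)*0 - 5)**2 = (0 - 5)**2 = (-5)**2 = 25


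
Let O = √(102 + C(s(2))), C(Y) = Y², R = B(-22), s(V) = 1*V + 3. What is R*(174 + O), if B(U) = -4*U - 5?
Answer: 14442 + 83*√127 ≈ 15377.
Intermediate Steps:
B(U) = -5 - 4*U
s(V) = 3 + V (s(V) = V + 3 = 3 + V)
R = 83 (R = -5 - 4*(-22) = -5 + 88 = 83)
O = √127 (O = √(102 + (3 + 2)²) = √(102 + 5²) = √(102 + 25) = √127 ≈ 11.269)
R*(174 + O) = 83*(174 + √127) = 14442 + 83*√127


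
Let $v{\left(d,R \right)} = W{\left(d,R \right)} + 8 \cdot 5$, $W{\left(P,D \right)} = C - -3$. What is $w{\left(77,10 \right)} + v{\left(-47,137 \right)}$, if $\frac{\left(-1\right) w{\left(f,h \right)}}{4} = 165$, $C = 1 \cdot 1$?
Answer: $-616$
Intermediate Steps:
$C = 1$
$W{\left(P,D \right)} = 4$ ($W{\left(P,D \right)} = 1 - -3 = 1 + 3 = 4$)
$v{\left(d,R \right)} = 44$ ($v{\left(d,R \right)} = 4 + 8 \cdot 5 = 4 + 40 = 44$)
$w{\left(f,h \right)} = -660$ ($w{\left(f,h \right)} = \left(-4\right) 165 = -660$)
$w{\left(77,10 \right)} + v{\left(-47,137 \right)} = -660 + 44 = -616$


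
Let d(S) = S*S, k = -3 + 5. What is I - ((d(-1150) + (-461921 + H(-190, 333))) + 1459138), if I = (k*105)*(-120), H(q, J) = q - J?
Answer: -2344394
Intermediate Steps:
k = 2
d(S) = S²
I = -25200 (I = (2*105)*(-120) = 210*(-120) = -25200)
I - ((d(-1150) + (-461921 + H(-190, 333))) + 1459138) = -25200 - (((-1150)² + (-461921 + (-190 - 1*333))) + 1459138) = -25200 - ((1322500 + (-461921 + (-190 - 333))) + 1459138) = -25200 - ((1322500 + (-461921 - 523)) + 1459138) = -25200 - ((1322500 - 462444) + 1459138) = -25200 - (860056 + 1459138) = -25200 - 1*2319194 = -25200 - 2319194 = -2344394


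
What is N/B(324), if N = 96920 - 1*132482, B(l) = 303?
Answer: -11854/101 ≈ -117.37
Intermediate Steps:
N = -35562 (N = 96920 - 132482 = -35562)
N/B(324) = -35562/303 = -35562*1/303 = -11854/101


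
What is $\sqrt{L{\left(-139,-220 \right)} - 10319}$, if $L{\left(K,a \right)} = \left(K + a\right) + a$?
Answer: $i \sqrt{10898} \approx 104.39 i$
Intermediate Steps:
$L{\left(K,a \right)} = K + 2 a$
$\sqrt{L{\left(-139,-220 \right)} - 10319} = \sqrt{\left(-139 + 2 \left(-220\right)\right) - 10319} = \sqrt{\left(-139 - 440\right) - 10319} = \sqrt{-579 - 10319} = \sqrt{-10898} = i \sqrt{10898}$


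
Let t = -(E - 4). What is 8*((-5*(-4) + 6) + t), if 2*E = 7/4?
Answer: 233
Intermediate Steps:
E = 7/8 (E = (7/4)/2 = (7*(1/4))/2 = (1/2)*(7/4) = 7/8 ≈ 0.87500)
t = 25/8 (t = -(7/8 - 4) = -1*(-25/8) = 25/8 ≈ 3.1250)
8*((-5*(-4) + 6) + t) = 8*((-5*(-4) + 6) + 25/8) = 8*((20 + 6) + 25/8) = 8*(26 + 25/8) = 8*(233/8) = 233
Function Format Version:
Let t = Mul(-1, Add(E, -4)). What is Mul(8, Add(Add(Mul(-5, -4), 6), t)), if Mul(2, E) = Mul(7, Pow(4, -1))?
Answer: 233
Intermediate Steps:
E = Rational(7, 8) (E = Mul(Rational(1, 2), Mul(7, Pow(4, -1))) = Mul(Rational(1, 2), Mul(7, Rational(1, 4))) = Mul(Rational(1, 2), Rational(7, 4)) = Rational(7, 8) ≈ 0.87500)
t = Rational(25, 8) (t = Mul(-1, Add(Rational(7, 8), -4)) = Mul(-1, Rational(-25, 8)) = Rational(25, 8) ≈ 3.1250)
Mul(8, Add(Add(Mul(-5, -4), 6), t)) = Mul(8, Add(Add(Mul(-5, -4), 6), Rational(25, 8))) = Mul(8, Add(Add(20, 6), Rational(25, 8))) = Mul(8, Add(26, Rational(25, 8))) = Mul(8, Rational(233, 8)) = 233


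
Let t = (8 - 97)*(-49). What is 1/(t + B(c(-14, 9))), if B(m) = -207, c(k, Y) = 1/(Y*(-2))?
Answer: 1/4154 ≈ 0.00024073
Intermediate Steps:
c(k, Y) = -1/(2*Y) (c(k, Y) = 1/(-2*Y) = -1/(2*Y))
t = 4361 (t = -89*(-49) = 4361)
1/(t + B(c(-14, 9))) = 1/(4361 - 207) = 1/4154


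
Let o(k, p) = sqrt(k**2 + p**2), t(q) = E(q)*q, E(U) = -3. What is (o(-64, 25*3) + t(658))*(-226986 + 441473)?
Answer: -423397338 + 214487*sqrt(9721) ≈ -4.0225e+8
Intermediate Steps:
t(q) = -3*q
(o(-64, 25*3) + t(658))*(-226986 + 441473) = (sqrt((-64)**2 + (25*3)**2) - 3*658)*(-226986 + 441473) = (sqrt(4096 + 75**2) - 1974)*214487 = (sqrt(4096 + 5625) - 1974)*214487 = (sqrt(9721) - 1974)*214487 = (-1974 + sqrt(9721))*214487 = -423397338 + 214487*sqrt(9721)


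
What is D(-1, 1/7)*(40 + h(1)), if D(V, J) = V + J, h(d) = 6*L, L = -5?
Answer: -60/7 ≈ -8.5714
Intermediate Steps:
h(d) = -30 (h(d) = 6*(-5) = -30)
D(V, J) = J + V
D(-1, 1/7)*(40 + h(1)) = (1/7 - 1)*(40 - 30) = (1/7 - 1)*10 = -6/7*10 = -60/7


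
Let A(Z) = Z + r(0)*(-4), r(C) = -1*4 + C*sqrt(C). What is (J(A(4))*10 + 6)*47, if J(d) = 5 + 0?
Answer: 2632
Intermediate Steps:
r(C) = -4 + C**(3/2)
A(Z) = 16 + Z (A(Z) = Z + (-4 + 0**(3/2))*(-4) = Z + (-4 + 0)*(-4) = Z - 4*(-4) = Z + 16 = 16 + Z)
J(d) = 5
(J(A(4))*10 + 6)*47 = (5*10 + 6)*47 = (50 + 6)*47 = 56*47 = 2632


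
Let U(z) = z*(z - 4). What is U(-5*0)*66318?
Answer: 0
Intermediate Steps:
U(z) = z*(-4 + z)
U(-5*0)*66318 = ((-5*0)*(-4 - 5*0))*66318 = (0*(-4 + 0))*66318 = (0*(-4))*66318 = 0*66318 = 0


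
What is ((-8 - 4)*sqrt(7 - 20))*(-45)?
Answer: 540*I*sqrt(13) ≈ 1947.0*I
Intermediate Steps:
((-8 - 4)*sqrt(7 - 20))*(-45) = -12*I*sqrt(13)*(-45) = 540*I*sqrt(13)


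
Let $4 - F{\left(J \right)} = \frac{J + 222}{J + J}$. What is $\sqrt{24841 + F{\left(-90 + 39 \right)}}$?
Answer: $\frac{\sqrt{28722758}}{34} \approx 157.63$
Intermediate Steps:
$F{\left(J \right)} = 4 - \frac{222 + J}{2 J}$ ($F{\left(J \right)} = 4 - \frac{J + 222}{J + J} = 4 - \frac{222 + J}{2 J}$)
$\sqrt{24841 + F{\left(-90 + 39 \right)}} = \sqrt{24841 + \left(\frac{7}{2} - \frac{111}{-90 + 39}\right)} = \sqrt{24841 + \left(\frac{7}{2} - \frac{111}{-51}\right)} = \sqrt{24841 + \left(\frac{7}{2} - - \frac{37}{17}\right)} = \sqrt{24841 + \left(\frac{7}{2} + \frac{37}{17}\right)} = \sqrt{24841 + \frac{193}{34}} = \sqrt{\frac{844787}{34}} = \frac{\sqrt{28722758}}{34}$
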